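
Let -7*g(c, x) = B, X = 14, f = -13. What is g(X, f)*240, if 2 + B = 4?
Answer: -480/7 ≈ -68.571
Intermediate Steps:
B = 2 (B = -2 + 4 = 2)
g(c, x) = -2/7 (g(c, x) = -1/7*2 = -2/7)
g(X, f)*240 = -2/7*240 = -480/7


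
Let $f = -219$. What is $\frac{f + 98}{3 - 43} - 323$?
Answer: $- \frac{12799}{40} \approx -319.98$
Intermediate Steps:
$\frac{f + 98}{3 - 43} - 323 = \frac{-219 + 98}{3 - 43} - 323 = - \frac{121}{-40} - 323 = \left(-121\right) \left(- \frac{1}{40}\right) - 323 = \frac{121}{40} - 323 = - \frac{12799}{40}$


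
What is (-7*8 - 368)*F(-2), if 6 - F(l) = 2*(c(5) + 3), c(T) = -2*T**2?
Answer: -42400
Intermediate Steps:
F(l) = 100 (F(l) = 6 - 2*(-2*5**2 + 3) = 6 - 2*(-2*25 + 3) = 6 - 2*(-50 + 3) = 6 - 2*(-47) = 6 - 1*(-94) = 6 + 94 = 100)
(-7*8 - 368)*F(-2) = (-7*8 - 368)*100 = (-56 - 368)*100 = -424*100 = -42400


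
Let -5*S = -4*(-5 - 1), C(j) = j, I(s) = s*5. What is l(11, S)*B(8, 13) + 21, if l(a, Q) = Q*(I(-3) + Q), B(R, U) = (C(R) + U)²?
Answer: 1048341/25 ≈ 41934.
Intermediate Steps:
I(s) = 5*s
B(R, U) = (R + U)²
S = -24/5 (S = -(-4)*(-5 - 1)/5 = -(-4)*(-6)/5 = -⅕*24 = -24/5 ≈ -4.8000)
l(a, Q) = Q*(-15 + Q) (l(a, Q) = Q*(5*(-3) + Q) = Q*(-15 + Q))
l(11, S)*B(8, 13) + 21 = (-24*(-15 - 24/5)/5)*(8 + 13)² + 21 = -24/5*(-99/5)*21² + 21 = (2376/25)*441 + 21 = 1047816/25 + 21 = 1048341/25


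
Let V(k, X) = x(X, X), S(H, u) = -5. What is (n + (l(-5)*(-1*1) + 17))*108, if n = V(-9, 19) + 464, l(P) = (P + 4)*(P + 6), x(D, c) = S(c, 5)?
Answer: 51516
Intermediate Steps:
x(D, c) = -5
V(k, X) = -5
l(P) = (4 + P)*(6 + P)
n = 459 (n = -5 + 464 = 459)
(n + (l(-5)*(-1*1) + 17))*108 = (459 + ((24 + (-5)² + 10*(-5))*(-1*1) + 17))*108 = (459 + ((24 + 25 - 50)*(-1) + 17))*108 = (459 + (-1*(-1) + 17))*108 = (459 + (1 + 17))*108 = (459 + 18)*108 = 477*108 = 51516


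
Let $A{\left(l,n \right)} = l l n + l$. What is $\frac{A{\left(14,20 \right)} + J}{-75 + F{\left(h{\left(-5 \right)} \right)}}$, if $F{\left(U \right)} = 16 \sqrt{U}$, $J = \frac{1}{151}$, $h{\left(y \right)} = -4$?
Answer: $- \frac{44552625}{1003999} - \frac{19009120 i}{1003999} \approx -44.375 - 18.933 i$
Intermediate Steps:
$A{\left(l,n \right)} = l + n l^{2}$ ($A{\left(l,n \right)} = l^{2} n + l = n l^{2} + l = l + n l^{2}$)
$J = \frac{1}{151} \approx 0.0066225$
$\frac{A{\left(14,20 \right)} + J}{-75 + F{\left(h{\left(-5 \right)} \right)}} = \frac{14 \left(1 + 14 \cdot 20\right) + \frac{1}{151}}{-75 + 16 \sqrt{-4}} = \frac{14 \left(1 + 280\right) + \frac{1}{151}}{-75 + 16 \cdot 2 i} = \frac{14 \cdot 281 + \frac{1}{151}}{-75 + 32 i} = \left(3934 + \frac{1}{151}\right) \frac{-75 - 32 i}{6649} = \frac{594035 \frac{-75 - 32 i}{6649}}{151} = \frac{594035 \left(-75 - 32 i\right)}{1003999}$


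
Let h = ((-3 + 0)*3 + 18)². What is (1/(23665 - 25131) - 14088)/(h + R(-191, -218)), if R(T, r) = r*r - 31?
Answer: -20653009/69743484 ≈ -0.29613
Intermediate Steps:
R(T, r) = -31 + r² (R(T, r) = r² - 31 = -31 + r²)
h = 81 (h = (-3*3 + 18)² = (-9 + 18)² = 9² = 81)
(1/(23665 - 25131) - 14088)/(h + R(-191, -218)) = (1/(23665 - 25131) - 14088)/(81 + (-31 + (-218)²)) = (1/(-1466) - 14088)/(81 + (-31 + 47524)) = (-1/1466 - 14088)/(81 + 47493) = -20653009/1466/47574 = -20653009/1466*1/47574 = -20653009/69743484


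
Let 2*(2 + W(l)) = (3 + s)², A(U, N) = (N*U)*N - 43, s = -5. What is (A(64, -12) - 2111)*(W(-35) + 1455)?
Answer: 10275210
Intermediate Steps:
A(U, N) = -43 + U*N² (A(U, N) = U*N² - 43 = -43 + U*N²)
W(l) = 0 (W(l) = -2 + (3 - 5)²/2 = -2 + (½)*(-2)² = -2 + (½)*4 = -2 + 2 = 0)
(A(64, -12) - 2111)*(W(-35) + 1455) = ((-43 + 64*(-12)²) - 2111)*(0 + 1455) = ((-43 + 64*144) - 2111)*1455 = ((-43 + 9216) - 2111)*1455 = (9173 - 2111)*1455 = 7062*1455 = 10275210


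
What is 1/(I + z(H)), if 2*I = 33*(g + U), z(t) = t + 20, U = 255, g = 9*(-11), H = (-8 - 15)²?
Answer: 1/3123 ≈ 0.00032020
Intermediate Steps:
H = 529 (H = (-23)² = 529)
g = -99
z(t) = 20 + t
I = 2574 (I = (33*(-99 + 255))/2 = (33*156)/2 = (½)*5148 = 2574)
1/(I + z(H)) = 1/(2574 + (20 + 529)) = 1/(2574 + 549) = 1/3123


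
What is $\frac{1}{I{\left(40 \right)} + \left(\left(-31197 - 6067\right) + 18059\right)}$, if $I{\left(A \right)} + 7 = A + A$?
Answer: $- \frac{1}{19132} \approx -5.2268 \cdot 10^{-5}$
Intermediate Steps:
$I{\left(A \right)} = -7 + 2 A$ ($I{\left(A \right)} = -7 + \left(A + A\right) = -7 + 2 A$)
$\frac{1}{I{\left(40 \right)} + \left(\left(-31197 - 6067\right) + 18059\right)} = \frac{1}{\left(-7 + 2 \cdot 40\right) + \left(\left(-31197 - 6067\right) + 18059\right)} = \frac{1}{\left(-7 + 80\right) + \left(-37264 + 18059\right)} = \frac{1}{73 - 19205} = \frac{1}{-19132} = - \frac{1}{19132}$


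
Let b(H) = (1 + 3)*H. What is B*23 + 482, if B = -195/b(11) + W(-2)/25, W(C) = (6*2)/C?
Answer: 412003/1100 ≈ 374.55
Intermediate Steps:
W(C) = 12/C
b(H) = 4*H
B = -5139/1100 (B = -195/(4*11) + (12/(-2))/25 = -195/44 + (12*(-½))*(1/25) = -195*1/44 - 6*1/25 = -195/44 - 6/25 = -5139/1100 ≈ -4.6718)
B*23 + 482 = -5139/1100*23 + 482 = -118197/1100 + 482 = 412003/1100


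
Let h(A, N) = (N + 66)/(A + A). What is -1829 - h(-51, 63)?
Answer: -62143/34 ≈ -1827.7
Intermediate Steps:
h(A, N) = (66 + N)/(2*A) (h(A, N) = (66 + N)/((2*A)) = (66 + N)*(1/(2*A)) = (66 + N)/(2*A))
-1829 - h(-51, 63) = -1829 - (66 + 63)/(2*(-51)) = -1829 - (-1)*129/(2*51) = -1829 - 1*(-43/34) = -1829 + 43/34 = -62143/34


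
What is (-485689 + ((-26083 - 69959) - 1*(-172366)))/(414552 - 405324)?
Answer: -136455/3076 ≈ -44.361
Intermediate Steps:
(-485689 + ((-26083 - 69959) - 1*(-172366)))/(414552 - 405324) = (-485689 + (-96042 + 172366))/9228 = (-485689 + 76324)*(1/9228) = -409365*1/9228 = -136455/3076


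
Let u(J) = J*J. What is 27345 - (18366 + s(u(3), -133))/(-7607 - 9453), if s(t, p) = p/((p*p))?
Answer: 62047700777/2268980 ≈ 27346.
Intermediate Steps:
u(J) = J²
s(t, p) = 1/p (s(t, p) = p/(p²) = p/p² = 1/p)
27345 - (18366 + s(u(3), -133))/(-7607 - 9453) = 27345 - (18366 + 1/(-133))/(-7607 - 9453) = 27345 - (18366 - 1/133)/(-17060) = 27345 - 2442677*(-1)/(133*17060) = 27345 - 1*(-2442677/2268980) = 27345 + 2442677/2268980 = 62047700777/2268980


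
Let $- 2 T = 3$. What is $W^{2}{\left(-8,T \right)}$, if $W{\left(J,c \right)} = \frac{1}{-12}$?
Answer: $\frac{1}{144} \approx 0.0069444$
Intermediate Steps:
$T = - \frac{3}{2}$ ($T = \left(- \frac{1}{2}\right) 3 = - \frac{3}{2} \approx -1.5$)
$W{\left(J,c \right)} = - \frac{1}{12}$
$W^{2}{\left(-8,T \right)} = \left(- \frac{1}{12}\right)^{2} = \frac{1}{144}$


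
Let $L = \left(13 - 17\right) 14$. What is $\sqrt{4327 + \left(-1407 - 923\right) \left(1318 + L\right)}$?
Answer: $3 i \sqrt{326237} \approx 1713.5 i$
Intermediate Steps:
$L = -56$ ($L = \left(-4\right) 14 = -56$)
$\sqrt{4327 + \left(-1407 - 923\right) \left(1318 + L\right)} = \sqrt{4327 + \left(-1407 - 923\right) \left(1318 - 56\right)} = \sqrt{4327 - 2940460} = \sqrt{-2936133} = 3 i \sqrt{326237}$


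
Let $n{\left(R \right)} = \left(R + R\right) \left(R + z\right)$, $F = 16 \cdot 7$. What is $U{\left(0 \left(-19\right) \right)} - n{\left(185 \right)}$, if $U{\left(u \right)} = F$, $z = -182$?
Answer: $-998$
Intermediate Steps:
$F = 112$
$U{\left(u \right)} = 112$
$n{\left(R \right)} = 2 R \left(-182 + R\right)$ ($n{\left(R \right)} = \left(R + R\right) \left(R - 182\right) = 2 R \left(-182 + R\right)$)
$U{\left(0 \left(-19\right) \right)} - n{\left(185 \right)} = 112 - 2 \cdot 185 \left(-182 + 185\right) = 112 - 2 \cdot 185 \cdot 3 = 112 - 1110 = -998$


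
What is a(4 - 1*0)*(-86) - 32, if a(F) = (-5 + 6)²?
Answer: -118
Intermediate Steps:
a(F) = 1 (a(F) = 1² = 1)
a(4 - 1*0)*(-86) - 32 = 1*(-86) - 32 = -86 - 32 = -118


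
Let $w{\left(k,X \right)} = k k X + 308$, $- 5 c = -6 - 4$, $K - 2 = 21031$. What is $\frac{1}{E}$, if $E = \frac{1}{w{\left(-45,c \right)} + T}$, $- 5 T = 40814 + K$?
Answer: $- \frac{40057}{5} \approx -8011.4$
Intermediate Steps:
$K = 21033$ ($K = 2 + 21031 = 21033$)
$c = 2$ ($c = - \frac{-6 - 4}{5} = \left(- \frac{1}{5}\right) \left(-10\right) = 2$)
$T = - \frac{61847}{5}$ ($T = - \frac{40814 + 21033}{5} = \left(- \frac{1}{5}\right) 61847 = - \frac{61847}{5} \approx -12369.0$)
$w{\left(k,X \right)} = 308 + X k^{2}$ ($w{\left(k,X \right)} = k^{2} X + 308 = X k^{2} + 308 = 308 + X k^{2}$)
$E = - \frac{5}{40057}$ ($E = \frac{1}{\left(308 + 2 \left(-45\right)^{2}\right) - \frac{61847}{5}} = \frac{1}{\left(308 + 2 \cdot 2025\right) - \frac{61847}{5}} = \frac{1}{\left(308 + 4050\right) - \frac{61847}{5}} = \frac{1}{4358 - \frac{61847}{5}} = \frac{1}{- \frac{40057}{5}} = - \frac{5}{40057} \approx -0.00012482$)
$\frac{1}{E} = \frac{1}{- \frac{5}{40057}} = - \frac{40057}{5}$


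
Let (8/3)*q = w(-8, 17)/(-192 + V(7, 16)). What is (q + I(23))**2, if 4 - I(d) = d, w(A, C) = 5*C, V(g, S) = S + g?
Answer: 673039249/1827904 ≈ 368.20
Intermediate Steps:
I(d) = 4 - d
q = -255/1352 (q = 3*((5*17)/(-192 + (16 + 7)))/8 = 3*(85/(-192 + 23))/8 = 3*(85/(-169))/8 = 3*(85*(-1/169))/8 = (3/8)*(-85/169) = -255/1352 ≈ -0.18861)
(q + I(23))**2 = (-255/1352 + (4 - 1*23))**2 = (-255/1352 + (4 - 23))**2 = (-255/1352 - 19)**2 = (-25943/1352)**2 = 673039249/1827904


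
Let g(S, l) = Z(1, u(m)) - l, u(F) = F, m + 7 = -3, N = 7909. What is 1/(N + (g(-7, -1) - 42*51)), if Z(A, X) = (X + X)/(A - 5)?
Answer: 1/5773 ≈ 0.00017322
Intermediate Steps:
m = -10 (m = -7 - 3 = -10)
Z(A, X) = 2*X/(-5 + A) (Z(A, X) = (2*X)/(-5 + A) = 2*X/(-5 + A))
g(S, l) = 5 - l (g(S, l) = 2*(-10)/(-5 + 1) - l = 2*(-10)/(-4) - l = 2*(-10)*(-¼) - l = 5 - l)
1/(N + (g(-7, -1) - 42*51)) = 1/(7909 + ((5 - 1*(-1)) - 42*51)) = 1/(7909 + ((5 + 1) - 2142)) = 1/(7909 + (6 - 2142)) = 1/(7909 - 2136) = 1/5773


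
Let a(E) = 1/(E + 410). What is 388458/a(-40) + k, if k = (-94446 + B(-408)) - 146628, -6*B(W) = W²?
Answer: 143460642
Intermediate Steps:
a(E) = 1/(410 + E)
B(W) = -W²/6
k = -268818 (k = (-94446 - ⅙*(-408)²) - 146628 = (-94446 - ⅙*166464) - 146628 = (-94446 - 27744) - 146628 = -122190 - 146628 = -268818)
388458/a(-40) + k = 388458/(1/(410 - 40)) - 268818 = 388458/(1/370) - 268818 = 388458*370 - 268818 = 143729460 - 268818 = 143460642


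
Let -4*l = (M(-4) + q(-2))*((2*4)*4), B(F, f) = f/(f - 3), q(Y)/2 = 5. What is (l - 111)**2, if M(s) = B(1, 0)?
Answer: 36481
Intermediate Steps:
q(Y) = 10 (q(Y) = 2*5 = 10)
B(F, f) = f/(-3 + f)
M(s) = 0 (M(s) = 0/(-3 + 0) = 0/(-3) = 0*(-1/3) = 0)
l = -80 (l = -(0 + 10)*(2*4)*4/4 = -5*8*4/2 = -5*32/2 = -1/4*320 = -80)
(l - 111)**2 = (-80 - 111)**2 = (-191)**2 = 36481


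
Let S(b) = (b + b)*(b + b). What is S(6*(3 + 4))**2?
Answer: 49787136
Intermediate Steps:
S(b) = 4*b**2 (S(b) = (2*b)*(2*b) = 4*b**2)
S(6*(3 + 4))**2 = (4*(6*(3 + 4))**2)**2 = (4*(6*7)**2)**2 = (4*42**2)**2 = (4*1764)**2 = 7056**2 = 49787136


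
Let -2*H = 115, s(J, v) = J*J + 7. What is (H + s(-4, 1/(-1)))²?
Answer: 4761/4 ≈ 1190.3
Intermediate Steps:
s(J, v) = 7 + J² (s(J, v) = J² + 7 = 7 + J²)
H = -115/2 (H = -½*115 = -115/2 ≈ -57.500)
(H + s(-4, 1/(-1)))² = (-115/2 + (7 + (-4)²))² = (-115/2 + (7 + 16))² = (-115/2 + 23)² = (-69/2)² = 4761/4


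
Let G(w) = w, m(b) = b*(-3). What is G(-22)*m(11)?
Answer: 726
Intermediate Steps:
m(b) = -3*b
G(-22)*m(11) = -(-66)*11 = -22*(-33) = 726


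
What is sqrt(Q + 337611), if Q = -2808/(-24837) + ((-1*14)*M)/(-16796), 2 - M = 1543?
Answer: sqrt(5647090456946954626)/4089826 ≈ 581.04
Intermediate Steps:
M = -1541 (M = 2 - 1*1543 = 2 - 1543 = -1541)
Q = -4790885/4089826 (Q = -2808/(-24837) + (-1*14*(-1541))/(-16796) = -2808*(-1/24837) - 14*(-1541)*(-1/16796) = 936/8279 + 21574*(-1/16796) = 936/8279 - 10787/8398 = -4790885/4089826 ≈ -1.1714)
sqrt(Q + 337611) = sqrt(-4790885/4089826 + 337611) = sqrt(1380765454801/4089826) = sqrt(5647090456946954626)/4089826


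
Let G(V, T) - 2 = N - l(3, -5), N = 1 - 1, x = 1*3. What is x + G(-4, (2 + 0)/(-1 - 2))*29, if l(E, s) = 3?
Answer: -26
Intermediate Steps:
x = 3
N = 0
G(V, T) = -1 (G(V, T) = 2 + (0 - 1*3) = 2 + (0 - 3) = 2 - 3 = -1)
x + G(-4, (2 + 0)/(-1 - 2))*29 = 3 - 1*29 = 3 - 29 = -26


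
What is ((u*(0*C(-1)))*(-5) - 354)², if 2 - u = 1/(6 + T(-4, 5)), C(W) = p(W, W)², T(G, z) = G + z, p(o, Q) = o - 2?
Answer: 125316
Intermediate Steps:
p(o, Q) = -2 + o
C(W) = (-2 + W)²
u = 13/7 (u = 2 - 1/(6 + (-4 + 5)) = 2 - 1/(6 + 1) = 2 - 1/7 = 2 - 1*⅐ = 2 - ⅐ = 13/7 ≈ 1.8571)
((u*(0*C(-1)))*(-5) - 354)² = ((13*(0*(-2 - 1)²)/7)*(-5) - 354)² = ((13*(0*(-3)²)/7)*(-5) - 354)² = ((13*(0*9)/7)*(-5) - 354)² = (((13/7)*0)*(-5) - 354)² = (0*(-5) - 354)² = (0 - 354)² = (-354)² = 125316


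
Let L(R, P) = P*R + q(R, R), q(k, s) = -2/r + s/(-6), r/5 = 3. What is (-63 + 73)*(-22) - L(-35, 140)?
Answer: 46743/10 ≈ 4674.3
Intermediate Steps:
r = 15 (r = 5*3 = 15)
q(k, s) = -2/15 - s/6 (q(k, s) = -2/15 + s/(-6) = -2*1/15 + s*(-⅙) = -2/15 - s/6)
L(R, P) = -2/15 - R/6 + P*R (L(R, P) = P*R + (-2/15 - R/6) = -2/15 - R/6 + P*R)
(-63 + 73)*(-22) - L(-35, 140) = (-63 + 73)*(-22) - (-2/15 - ⅙*(-35) + 140*(-35)) = 10*(-22) - (-2/15 + 35/6 - 4900) = -220 - 1*(-48943/10) = -220 + 48943/10 = 46743/10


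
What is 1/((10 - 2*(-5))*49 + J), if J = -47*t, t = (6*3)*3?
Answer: -1/1558 ≈ -0.00064185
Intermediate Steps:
t = 54 (t = 18*3 = 54)
J = -2538 (J = -47*54 = -2538)
1/((10 - 2*(-5))*49 + J) = 1/((10 - 2*(-5))*49 - 2538) = 1/((10 + 10)*49 - 2538) = 1/(20*49 - 2538) = 1/(980 - 2538) = 1/(-1558) = -1/1558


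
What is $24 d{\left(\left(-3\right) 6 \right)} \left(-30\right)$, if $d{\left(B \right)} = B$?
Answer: $12960$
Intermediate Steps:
$24 d{\left(\left(-3\right) 6 \right)} \left(-30\right) = 24 \left(\left(-3\right) 6\right) \left(-30\right) = 24 \left(-18\right) \left(-30\right) = \left(-432\right) \left(-30\right) = 12960$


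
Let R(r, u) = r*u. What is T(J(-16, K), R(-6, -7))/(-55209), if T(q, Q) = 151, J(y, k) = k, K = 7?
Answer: -151/55209 ≈ -0.0027351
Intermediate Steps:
T(J(-16, K), R(-6, -7))/(-55209) = 151/(-55209) = 151*(-1/55209) = -151/55209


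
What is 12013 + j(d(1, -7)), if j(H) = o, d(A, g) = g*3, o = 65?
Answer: 12078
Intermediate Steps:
d(A, g) = 3*g
j(H) = 65
12013 + j(d(1, -7)) = 12013 + 65 = 12078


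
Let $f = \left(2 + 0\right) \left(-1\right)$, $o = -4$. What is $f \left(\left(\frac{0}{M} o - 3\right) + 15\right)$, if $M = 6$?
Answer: $-24$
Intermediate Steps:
$f = -2$ ($f = 2 \left(-1\right) = -2$)
$f \left(\left(\frac{0}{M} o - 3\right) + 15\right) = - 2 \left(\left(\frac{0}{6} \left(-4\right) - 3\right) + 15\right) = - 2 \left(\left(0 \cdot \frac{1}{6} \left(-4\right) - 3\right) + 15\right) = - 2 \left(\left(0 \left(-4\right) - 3\right) + 15\right) = - 2 \left(\left(0 - 3\right) + 15\right) = - 2 \left(-3 + 15\right) = \left(-2\right) 12 = -24$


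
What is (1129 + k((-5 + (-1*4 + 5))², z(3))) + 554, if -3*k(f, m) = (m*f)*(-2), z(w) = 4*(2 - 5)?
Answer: 1555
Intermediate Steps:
z(w) = -12 (z(w) = 4*(-3) = -12)
k(f, m) = 2*f*m/3 (k(f, m) = -m*f*(-2)/3 = -f*m*(-2)/3 = -(-2)*f*m/3 = 2*f*m/3)
(1129 + k((-5 + (-1*4 + 5))², z(3))) + 554 = (1129 + (⅔)*(-5 + (-1*4 + 5))²*(-12)) + 554 = (1129 + (⅔)*(-5 + (-4 + 5))²*(-12)) + 554 = (1129 + (⅔)*(-5 + 1)²*(-12)) + 554 = (1129 + (⅔)*(-4)²*(-12)) + 554 = (1129 + (⅔)*16*(-12)) + 554 = (1129 - 128) + 554 = 1001 + 554 = 1555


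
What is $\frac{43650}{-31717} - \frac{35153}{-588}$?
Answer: $\frac{155611643}{2664228} \approx 58.408$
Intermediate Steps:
$\frac{43650}{-31717} - \frac{35153}{-588} = 43650 \left(- \frac{1}{31717}\right) - - \frac{35153}{588} = - \frac{43650}{31717} + \frac{35153}{588} = \frac{155611643}{2664228}$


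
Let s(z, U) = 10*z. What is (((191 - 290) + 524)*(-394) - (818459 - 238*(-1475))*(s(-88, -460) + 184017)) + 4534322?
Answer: -214176002861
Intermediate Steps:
(((191 - 290) + 524)*(-394) - (818459 - 238*(-1475))*(s(-88, -460) + 184017)) + 4534322 = (((191 - 290) + 524)*(-394) - (818459 - 238*(-1475))*(10*(-88) + 184017)) + 4534322 = ((-99 + 524)*(-394) - (818459 + 351050)*(-880 + 184017)) + 4534322 = (425*(-394) - 1169509*183137) + 4534322 = (-167450 - 1*214180369733) + 4534322 = (-167450 - 214180369733) + 4534322 = -214180537183 + 4534322 = -214176002861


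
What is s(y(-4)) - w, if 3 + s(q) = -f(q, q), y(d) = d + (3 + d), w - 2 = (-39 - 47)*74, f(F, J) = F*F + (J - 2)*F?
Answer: 6299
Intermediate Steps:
f(F, J) = F**2 + F*(-2 + J) (f(F, J) = F**2 + (-2 + J)*F = F**2 + F*(-2 + J))
w = -6362 (w = 2 + (-39 - 47)*74 = 2 - 86*74 = 2 - 6364 = -6362)
y(d) = 3 + 2*d
s(q) = -3 - q*(-2 + 2*q) (s(q) = -3 - q*(-2 + q + q) = -3 - q*(-2 + 2*q))
s(y(-4)) - w = (-3 - 2*(3 + 2*(-4))*(-1 + (3 + 2*(-4)))) - 1*(-6362) = (-3 - 2*(3 - 8)*(-1 + (3 - 8))) + 6362 = (-3 - 2*(-5)*(-1 - 5)) + 6362 = (-3 - 2*(-5)*(-6)) + 6362 = (-3 - 60) + 6362 = -63 + 6362 = 6299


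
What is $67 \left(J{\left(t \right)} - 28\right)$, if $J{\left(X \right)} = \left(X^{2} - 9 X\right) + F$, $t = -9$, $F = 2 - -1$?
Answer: $9179$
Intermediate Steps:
$F = 3$ ($F = 2 + 1 = 3$)
$J{\left(X \right)} = 3 + X^{2} - 9 X$ ($J{\left(X \right)} = \left(X^{2} - 9 X\right) + 3 = 3 + X^{2} - 9 X$)
$67 \left(J{\left(t \right)} - 28\right) = 67 \left(\left(3 + \left(-9\right)^{2} - -81\right) - 28\right) = 67 \left(\left(3 + 81 + 81\right) - 28\right) = 67 \left(165 - 28\right) = 67 \cdot 137 = 9179$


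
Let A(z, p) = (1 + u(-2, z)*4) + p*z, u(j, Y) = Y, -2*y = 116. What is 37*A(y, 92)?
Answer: -205979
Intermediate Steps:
y = -58 (y = -½*116 = -58)
A(z, p) = 1 + 4*z + p*z (A(z, p) = (1 + z*4) + p*z = (1 + 4*z) + p*z = 1 + 4*z + p*z)
37*A(y, 92) = 37*(1 + 4*(-58) + 92*(-58)) = 37*(1 - 232 - 5336) = 37*(-5567) = -205979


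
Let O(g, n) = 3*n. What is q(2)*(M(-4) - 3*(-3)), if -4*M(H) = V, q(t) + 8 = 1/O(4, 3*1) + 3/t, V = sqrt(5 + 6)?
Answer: -115/2 + 115*sqrt(11)/72 ≈ -52.203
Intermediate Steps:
V = sqrt(11) ≈ 3.3166
q(t) = -71/9 + 3/t (q(t) = -8 + (1/(3*(3*1)) + 3/t) = -8 + (1/(3*3) + 3/t) = -8 + (1/9 + 3/t) = -71/9 + 3/t)
M(H) = -sqrt(11)/4
q(2)*(M(-4) - 3*(-3)) = (-71/9 + 3/2)*(-sqrt(11)/4 - 3*(-3)) = (-71/9 + 3*(1/2))*(-sqrt(11)/4 + 9) = (-71/9 + 3/2)*(9 - sqrt(11)/4) = -115*(9 - sqrt(11)/4)/18 = -115/2 + 115*sqrt(11)/72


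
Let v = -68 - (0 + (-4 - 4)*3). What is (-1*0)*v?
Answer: 0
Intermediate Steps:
v = -44 (v = -68 - (0 - 8*3) = -68 - (0 - 24) = -68 - (-24) = -68 - 1*(-24) = -68 + 24 = -44)
(-1*0)*v = -1*0*(-44) = 0*(-44) = 0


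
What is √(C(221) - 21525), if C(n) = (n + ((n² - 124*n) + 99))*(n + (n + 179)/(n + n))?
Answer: 2*√58688097663/221 ≈ 2192.4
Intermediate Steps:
C(n) = (n + (179 + n)/(2*n))*(99 + n² - 123*n) (C(n) = (n + (99 + n² - 124*n))*(n + (179 + n)/((2*n))) = (99 + n² - 123*n)*(n + (179 + n)*(1/(2*n))) = (99 + n² - 123*n)*(n + (179 + n)/(2*n)) = (n + (179 + n)/(2*n))*(99 + n² - 123*n))
√(C(221) - 21525) = √((-10959 + 221³ + 127*221 - 245/2*221² + (17721/2)/221) - 21525) = √((-10959 + 10793861 + 28067 - 245/2*48841 + (17721/2)*(1/221)) - 21525) = √((-10959 + 10793861 + 28067 - 11966045/2 + 17721/442) - 21525) = √(1066985037/221 - 21525) = √(1062228012/221) = 2*√58688097663/221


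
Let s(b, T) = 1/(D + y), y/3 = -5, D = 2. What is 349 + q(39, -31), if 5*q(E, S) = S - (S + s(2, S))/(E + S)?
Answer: 8933/26 ≈ 343.58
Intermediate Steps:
y = -15 (y = 3*(-5) = -15)
s(b, T) = -1/13 (s(b, T) = 1/(2 - 15) = 1/(-13) = -1/13)
q(E, S) = S/5 - (-1/13 + S)/(5*(E + S)) (q(E, S) = (S - (S - 1/13)/(E + S))/5 = (S - (-1/13 + S)/(E + S))/5 = S/5 - (-1/13 + S)/(5*(E + S)))
349 + q(39, -31) = 349 + (1/65 - ⅕*(-31) + (⅕)*(-31)² + (⅕)*39*(-31))/(39 - 31) = 349 + (1/65 + 31/5 + (⅕)*961 - 1209/5)/8 = 349 + (1/65 + 31/5 + 961/5 - 1209/5)/8 = 349 + (⅛)*(-564/13) = 349 - 141/26 = 8933/26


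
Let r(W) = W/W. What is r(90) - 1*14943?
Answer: -14942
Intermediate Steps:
r(W) = 1
r(90) - 1*14943 = 1 - 1*14943 = 1 - 14943 = -14942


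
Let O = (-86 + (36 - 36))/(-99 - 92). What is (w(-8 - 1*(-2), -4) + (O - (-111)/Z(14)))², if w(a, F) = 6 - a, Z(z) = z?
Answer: 2969487049/7150276 ≈ 415.30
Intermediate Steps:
O = 86/191 (O = (-86 + 0)/(-191) = -86*(-1/191) = 86/191 ≈ 0.45026)
(w(-8 - 1*(-2), -4) + (O - (-111)/Z(14)))² = ((6 - (-8 - 1*(-2))) + (86/191 - (-111)/14))² = ((6 - (-8 + 2)) + (86/191 - (-111)/14))² = ((6 - 1*(-6)) + (86/191 - 1*(-111/14)))² = ((6 + 6) + (86/191 + 111/14))² = (12 + 22405/2674)² = (54493/2674)² = 2969487049/7150276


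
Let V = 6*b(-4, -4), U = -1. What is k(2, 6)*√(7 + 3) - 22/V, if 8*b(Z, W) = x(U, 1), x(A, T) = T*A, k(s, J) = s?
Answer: 88/3 + 2*√10 ≈ 35.658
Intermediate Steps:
x(A, T) = A*T
b(Z, W) = -⅛ (b(Z, W) = (-1*1)/8 = (⅛)*(-1) = -⅛)
V = -¾ (V = 6*(-⅛) = -¾ ≈ -0.75000)
k(2, 6)*√(7 + 3) - 22/V = 2*√(7 + 3) - 22/(-¾) = 2*√10 - 22*(-4/3) = 2*√10 + 88/3 = 88/3 + 2*√10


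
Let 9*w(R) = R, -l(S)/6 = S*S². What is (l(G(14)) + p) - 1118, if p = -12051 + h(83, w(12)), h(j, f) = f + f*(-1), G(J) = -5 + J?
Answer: -17543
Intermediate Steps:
l(S) = -6*S³ (l(S) = -6*S*S² = -6*S³)
w(R) = R/9
h(j, f) = 0 (h(j, f) = f - f = 0)
p = -12051 (p = -12051 + 0 = -12051)
(l(G(14)) + p) - 1118 = (-6*(-5 + 14)³ - 12051) - 1118 = (-6*9³ - 12051) - 1118 = (-6*729 - 12051) - 1118 = (-4374 - 12051) - 1118 = -16425 - 1118 = -17543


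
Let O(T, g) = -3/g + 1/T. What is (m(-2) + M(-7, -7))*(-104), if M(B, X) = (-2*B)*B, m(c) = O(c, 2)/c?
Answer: 10088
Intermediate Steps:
O(T, g) = 1/T - 3/g (O(T, g) = -3/g + 1/T = 1/T - 3/g)
m(c) = (-3/2 + 1/c)/c (m(c) = (1/c - 3/2)/c = (-3/2 + 1/c)/c)
M(B, X) = -2*B²
(m(-2) + M(-7, -7))*(-104) = ((½)*(2 - 3*(-2))/(-2)² - 2*(-7)²)*(-104) = ((½)*(¼)*(2 + 6) - 2*49)*(-104) = ((½)*(¼)*8 - 98)*(-104) = (1 - 98)*(-104) = -97*(-104) = 10088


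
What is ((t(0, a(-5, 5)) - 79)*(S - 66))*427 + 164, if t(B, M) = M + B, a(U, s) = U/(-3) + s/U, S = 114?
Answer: -1605356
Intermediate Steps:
a(U, s) = -U/3 + s/U (a(U, s) = U*(-1/3) + s/U = -U/3 + s/U)
t(B, M) = B + M
((t(0, a(-5, 5)) - 79)*(S - 66))*427 + 164 = (((0 + (-1/3*(-5) + 5/(-5))) - 79)*(114 - 66))*427 + 164 = (((0 + (5/3 + 5*(-1/5))) - 79)*48)*427 + 164 = (((0 + (5/3 - 1)) - 79)*48)*427 + 164 = (((0 + 2/3) - 79)*48)*427 + 164 = ((2/3 - 79)*48)*427 + 164 = -235/3*48*427 + 164 = -3760*427 + 164 = -1605520 + 164 = -1605356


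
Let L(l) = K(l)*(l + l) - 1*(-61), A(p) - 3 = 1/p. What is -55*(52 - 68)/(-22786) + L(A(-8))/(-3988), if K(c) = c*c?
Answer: -765740039/11631432704 ≈ -0.065834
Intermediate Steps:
K(c) = c²
A(p) = 3 + 1/p
L(l) = 61 + 2*l³ (L(l) = l²*(l + l) - 1*(-61) = l²*(2*l) + 61 = 2*l³ + 61 = 61 + 2*l³)
-55*(52 - 68)/(-22786) + L(A(-8))/(-3988) = -55*(52 - 68)/(-22786) + (61 + 2*(3 + 1/(-8))³)/(-3988) = -55*(-16)*(-1/22786) + (61 + 2*(3 - ⅛)³)*(-1/3988) = 880*(-1/22786) + (61 + 2*(23/8)³)*(-1/3988) = -440/11393 + (61 + 2*(12167/512))*(-1/3988) = -440/11393 + (61 + 12167/256)*(-1/3988) = -440/11393 + (27783/256)*(-1/3988) = -440/11393 - 27783/1020928 = -765740039/11631432704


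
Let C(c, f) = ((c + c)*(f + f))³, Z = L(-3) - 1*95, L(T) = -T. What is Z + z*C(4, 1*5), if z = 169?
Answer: 86527908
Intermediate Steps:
Z = -92 (Z = -1*(-3) - 1*95 = 3 - 95 = -92)
C(c, f) = 64*c³*f³ (C(c, f) = ((2*c)*(2*f))³ = (4*c*f)³ = 64*c³*f³)
Z + z*C(4, 1*5) = -92 + 169*(64*4³*(1*5)³) = -92 + 169*(64*64*5³) = -92 + 169*(64*64*125) = -92 + 169*512000 = -92 + 86528000 = 86527908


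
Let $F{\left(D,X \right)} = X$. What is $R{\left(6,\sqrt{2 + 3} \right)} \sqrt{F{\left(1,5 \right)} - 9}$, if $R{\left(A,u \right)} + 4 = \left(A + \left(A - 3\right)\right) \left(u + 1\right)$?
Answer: $i \left(10 + 18 \sqrt{5}\right) \approx 50.249 i$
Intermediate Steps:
$R{\left(A,u \right)} = -4 + \left(1 + u\right) \left(-3 + 2 A\right)$ ($R{\left(A,u \right)} = -4 + \left(A + \left(A - 3\right)\right) \left(u + 1\right) = -4 + \left(A + \left(-3 + A\right)\right) \left(1 + u\right) = -4 + \left(-3 + 2 A\right) \left(1 + u\right) = -4 + \left(1 + u\right) \left(-3 + 2 A\right)$)
$R{\left(6,\sqrt{2 + 3} \right)} \sqrt{F{\left(1,5 \right)} - 9} = \left(-7 - 3 \sqrt{2 + 3} + 2 \cdot 6 + 2 \cdot 6 \sqrt{2 + 3}\right) \sqrt{5 - 9} = \left(-7 - 3 \sqrt{5} + 12 + 2 \cdot 6 \sqrt{5}\right) \sqrt{-4} = \left(-7 - 3 \sqrt{5} + 12 + 12 \sqrt{5}\right) 2 i = \left(5 + 9 \sqrt{5}\right) 2 i = 2 i \left(5 + 9 \sqrt{5}\right)$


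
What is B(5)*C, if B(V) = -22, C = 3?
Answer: -66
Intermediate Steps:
B(5)*C = -22*3 = -66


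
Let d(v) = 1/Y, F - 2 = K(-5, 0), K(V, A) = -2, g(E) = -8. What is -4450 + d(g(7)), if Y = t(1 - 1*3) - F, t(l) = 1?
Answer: -4449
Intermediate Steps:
F = 0 (F = 2 - 2 = 0)
Y = 1 (Y = 1 - 1*0 = 1 + 0 = 1)
d(v) = 1 (d(v) = 1/1 = 1)
-4450 + d(g(7)) = -4450 + 1 = -4449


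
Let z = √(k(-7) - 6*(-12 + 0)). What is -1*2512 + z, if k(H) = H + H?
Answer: -2512 + √58 ≈ -2504.4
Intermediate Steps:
k(H) = 2*H
z = √58 (z = √(2*(-7) - 6*(-12 + 0)) = √(-14 - 6*(-12)) = √(-14 + 72) = √58 ≈ 7.6158)
-1*2512 + z = -1*2512 + √58 = -2512 + √58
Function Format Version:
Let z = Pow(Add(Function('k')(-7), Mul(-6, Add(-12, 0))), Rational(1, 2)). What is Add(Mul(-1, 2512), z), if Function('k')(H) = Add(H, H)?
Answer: Add(-2512, Pow(58, Rational(1, 2))) ≈ -2504.4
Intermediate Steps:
Function('k')(H) = Mul(2, H)
z = Pow(58, Rational(1, 2)) (z = Pow(Add(Mul(2, -7), Mul(-6, Add(-12, 0))), Rational(1, 2)) = Pow(Add(-14, Mul(-6, -12)), Rational(1, 2)) = Pow(Add(-14, 72), Rational(1, 2)) = Pow(58, Rational(1, 2)) ≈ 7.6158)
Add(Mul(-1, 2512), z) = Add(Mul(-1, 2512), Pow(58, Rational(1, 2))) = Add(-2512, Pow(58, Rational(1, 2)))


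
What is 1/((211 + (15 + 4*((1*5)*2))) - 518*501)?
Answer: -1/259252 ≈ -3.8572e-6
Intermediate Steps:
1/((211 + (15 + 4*((1*5)*2))) - 518*501) = 1/((211 + (15 + 4*(5*2))) - 259518) = 1/((211 + (15 + 4*10)) - 259518) = 1/((211 + (15 + 40)) - 259518) = 1/((211 + 55) - 259518) = 1/(266 - 259518) = 1/(-259252) = -1/259252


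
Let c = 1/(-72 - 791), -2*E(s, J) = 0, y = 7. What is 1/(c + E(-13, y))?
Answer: -863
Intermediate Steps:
E(s, J) = 0 (E(s, J) = -½*0 = 0)
c = -1/863 (c = 1/(-863) = -1/863 ≈ -0.0011587)
1/(c + E(-13, y)) = 1/(-1/863 + 0) = 1/(-1/863) = -863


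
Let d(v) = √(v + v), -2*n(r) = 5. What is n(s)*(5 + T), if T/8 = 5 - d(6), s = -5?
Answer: -225/2 + 40*√3 ≈ -43.218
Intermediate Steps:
n(r) = -5/2 (n(r) = -½*5 = -5/2)
d(v) = √2*√v (d(v) = √(2*v) = √2*√v)
T = 40 - 16*√3 (T = 8*(5 - √2*√6) = 8*(5 - 2*√3) = 40 - 16*√3 ≈ 12.287)
n(s)*(5 + T) = -5*(5 + (40 - 16*√3))/2 = -5*(45 - 16*√3)/2 = -225/2 + 40*√3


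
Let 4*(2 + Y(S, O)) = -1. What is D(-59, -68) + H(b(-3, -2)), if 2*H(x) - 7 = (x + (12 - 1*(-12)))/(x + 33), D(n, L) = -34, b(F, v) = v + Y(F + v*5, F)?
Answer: -3468/115 ≈ -30.157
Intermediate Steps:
Y(S, O) = -9/4 (Y(S, O) = -2 + (¼)*(-1) = -2 - ¼ = -9/4)
b(F, v) = -9/4 + v (b(F, v) = v - 9/4 = -9/4 + v)
H(x) = 7/2 + (24 + x)/(2*(33 + x)) (H(x) = 7/2 + ((x + (12 - 1*(-12)))/(x + 33))/2 = 7/2 + ((x + (12 + 12))/(33 + x))/2 = 7/2 + ((x + 24)/(33 + x))/2 = 7/2 + ((24 + x)/(33 + x))/2 = 7/2 + (24 + x)/(2*(33 + x)))
D(-59, -68) + H(b(-3, -2)) = -34 + (255 + 8*(-9/4 - 2))/(2*(33 + (-9/4 - 2))) = -34 + (255 + 8*(-17/4))/(2*(33 - 17/4)) = -34 + (255 - 34)/(2*(115/4)) = -34 + (½)*(4/115)*221 = -34 + 442/115 = -3468/115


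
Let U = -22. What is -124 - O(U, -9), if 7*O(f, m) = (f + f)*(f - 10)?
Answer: -2276/7 ≈ -325.14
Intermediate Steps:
O(f, m) = 2*f*(-10 + f)/7 (O(f, m) = ((f + f)*(f - 10))/7 = ((2*f)*(-10 + f))/7 = (2*f*(-10 + f))/7 = 2*f*(-10 + f)/7)
-124 - O(U, -9) = -124 - 2*(-22)*(-10 - 22)/7 = -124 - 2*(-22)*(-32)/7 = -124 - 1*1408/7 = -124 - 1408/7 = -2276/7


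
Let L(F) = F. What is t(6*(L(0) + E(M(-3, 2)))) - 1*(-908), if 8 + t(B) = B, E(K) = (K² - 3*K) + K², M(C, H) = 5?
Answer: 1110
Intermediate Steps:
E(K) = -3*K + 2*K²
t(B) = -8 + B
t(6*(L(0) + E(M(-3, 2)))) - 1*(-908) = (-8 + 6*(0 + 5*(-3 + 2*5))) - 1*(-908) = (-8 + 6*(0 + 5*(-3 + 10))) + 908 = (-8 + 6*(0 + 5*7)) + 908 = (-8 + 6*(0 + 35)) + 908 = (-8 + 6*35) + 908 = (-8 + 210) + 908 = 202 + 908 = 1110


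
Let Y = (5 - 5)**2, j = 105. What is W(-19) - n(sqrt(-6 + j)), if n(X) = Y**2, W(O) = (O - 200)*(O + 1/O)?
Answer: 79278/19 ≈ 4172.5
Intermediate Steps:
W(O) = (-200 + O)*(O + 1/O)
Y = 0 (Y = 0**2 = 0)
n(X) = 0 (n(X) = 0**2 = 0)
W(-19) - n(sqrt(-6 + j)) = (1 + (-19)**2 - 200*(-19) - 200/(-19)) - 1*0 = (1 + 361 + 3800 - 200*(-1/19)) + 0 = (1 + 361 + 3800 + 200/19) + 0 = 79278/19 + 0 = 79278/19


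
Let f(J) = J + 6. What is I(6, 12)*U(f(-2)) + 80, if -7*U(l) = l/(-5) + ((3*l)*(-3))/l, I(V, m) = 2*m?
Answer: 568/5 ≈ 113.60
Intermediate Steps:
f(J) = 6 + J
U(l) = 9/7 + l/35 (U(l) = -(l/(-5) + ((3*l)*(-3))/l)/7 = -(l*(-⅕) + (-9*l)/l)/7 = -(-l/5 - 9)/7 = -(-9 - l/5)/7 = 9/7 + l/35)
I(6, 12)*U(f(-2)) + 80 = (2*12)*(9/7 + (6 - 2)/35) + 80 = 24*(9/7 + (1/35)*4) + 80 = 24*(9/7 + 4/35) + 80 = 24*(7/5) + 80 = 168/5 + 80 = 568/5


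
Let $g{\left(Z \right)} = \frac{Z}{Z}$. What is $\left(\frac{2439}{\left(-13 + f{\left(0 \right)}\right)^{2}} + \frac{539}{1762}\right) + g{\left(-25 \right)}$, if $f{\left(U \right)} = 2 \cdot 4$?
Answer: $\frac{4355043}{44050} \approx 98.866$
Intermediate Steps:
$f{\left(U \right)} = 8$
$g{\left(Z \right)} = 1$
$\left(\frac{2439}{\left(-13 + f{\left(0 \right)}\right)^{2}} + \frac{539}{1762}\right) + g{\left(-25 \right)} = \left(\frac{2439}{\left(-13 + 8\right)^{2}} + \frac{539}{1762}\right) + 1 = \left(\frac{2439}{\left(-5\right)^{2}} + 539 \cdot \frac{1}{1762}\right) + 1 = \left(\frac{2439}{25} + \frac{539}{1762}\right) + 1 = \frac{4310993}{44050} + 1 = \frac{4355043}{44050}$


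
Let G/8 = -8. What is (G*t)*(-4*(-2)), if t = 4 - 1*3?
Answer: -512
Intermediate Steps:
G = -64 (G = 8*(-8) = -64)
t = 1 (t = 4 - 3 = 1)
(G*t)*(-4*(-2)) = (-64*1)*(-4*(-2)) = -64*8 = -512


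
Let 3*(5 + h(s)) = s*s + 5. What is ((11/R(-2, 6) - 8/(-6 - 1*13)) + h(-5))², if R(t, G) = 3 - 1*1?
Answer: 172225/1444 ≈ 119.27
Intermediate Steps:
R(t, G) = 2 (R(t, G) = 3 - 1 = 2)
h(s) = -10/3 + s²/3 (h(s) = -5 + (s*s + 5)/3 = -5 + (s² + 5)/3 = -5 + (5 + s²)/3 = -5 + (5/3 + s²/3) = -10/3 + s²/3)
((11/R(-2, 6) - 8/(-6 - 1*13)) + h(-5))² = ((11/2 - 8/(-6 - 1*13)) + (-10/3 + (⅓)*(-5)²))² = ((11*(½) - 8/(-6 - 13)) + (-10/3 + (⅓)*25))² = ((11/2 - 8/(-19)) + (-10/3 + 25/3))² = ((11/2 - 8*(-1/19)) + 5)² = ((11/2 + 8/19) + 5)² = (225/38 + 5)² = (415/38)² = 172225/1444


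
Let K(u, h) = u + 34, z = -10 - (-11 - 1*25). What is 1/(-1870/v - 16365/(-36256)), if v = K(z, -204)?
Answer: -108768/3340841 ≈ -0.032557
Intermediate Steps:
z = 26 (z = -10 - (-11 - 25) = -10 - 1*(-36) = -10 + 36 = 26)
K(u, h) = 34 + u
v = 60 (v = 34 + 26 = 60)
1/(-1870/v - 16365/(-36256)) = 1/(-1870/60 - 16365/(-36256)) = 1/(-1870*1/60 - 16365*(-1/36256)) = 1/(-187/6 + 16365/36256) = 1/(-3340841/108768) = -108768/3340841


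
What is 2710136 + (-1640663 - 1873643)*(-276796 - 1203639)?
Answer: 5202704313246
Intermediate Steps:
2710136 + (-1640663 - 1873643)*(-276796 - 1203639) = 2710136 - 3514306*(-1480435) = 2710136 + 5202701603110 = 5202704313246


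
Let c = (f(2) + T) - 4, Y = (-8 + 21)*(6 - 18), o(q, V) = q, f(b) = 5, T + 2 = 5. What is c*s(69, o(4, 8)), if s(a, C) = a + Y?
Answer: -348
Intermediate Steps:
T = 3 (T = -2 + 5 = 3)
Y = -156 (Y = 13*(-12) = -156)
c = 4 (c = (5 + 3) - 4 = 8 - 4 = 4)
s(a, C) = -156 + a (s(a, C) = a - 156 = -156 + a)
c*s(69, o(4, 8)) = 4*(-156 + 69) = 4*(-87) = -348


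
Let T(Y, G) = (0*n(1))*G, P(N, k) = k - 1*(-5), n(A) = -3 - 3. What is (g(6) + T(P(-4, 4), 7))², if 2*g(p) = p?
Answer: 9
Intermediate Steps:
n(A) = -6
P(N, k) = 5 + k (P(N, k) = k + 5 = 5 + k)
g(p) = p/2
T(Y, G) = 0 (T(Y, G) = (0*(-6))*G = 0*G = 0)
(g(6) + T(P(-4, 4), 7))² = ((½)*6 + 0)² = (3 + 0)² = 3² = 9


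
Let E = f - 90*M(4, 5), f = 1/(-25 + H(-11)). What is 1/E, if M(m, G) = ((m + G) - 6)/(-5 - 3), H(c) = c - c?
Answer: 100/3371 ≈ 0.029665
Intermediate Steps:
H(c) = 0
M(m, G) = 3/4 - G/8 - m/8 (M(m, G) = ((G + m) - 6)/(-8) = (-6 + G + m)*(-1/8) = 3/4 - G/8 - m/8)
f = -1/25 (f = 1/(-25 + 0) = 1/(-25) = -1/25 ≈ -0.040000)
E = 3371/100 (E = -1/25 - 90*(3/4 - 1/8*5 - 1/8*4) = -1/25 - 90*(3/4 - 5/8 - 1/2) = -1/25 - 90*(-3/8) = -1/25 + 135/4 = 3371/100 ≈ 33.710)
1/E = 1/(3371/100) = 100/3371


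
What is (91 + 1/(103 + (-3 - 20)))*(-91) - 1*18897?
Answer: -2174331/80 ≈ -27179.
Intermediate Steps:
(91 + 1/(103 + (-3 - 20)))*(-91) - 1*18897 = (91 + 1/(103 - 23))*(-91) - 18897 = (91 + 1/80)*(-91) - 18897 = (7281/80)*(-91) - 18897 = -662571/80 - 18897 = -2174331/80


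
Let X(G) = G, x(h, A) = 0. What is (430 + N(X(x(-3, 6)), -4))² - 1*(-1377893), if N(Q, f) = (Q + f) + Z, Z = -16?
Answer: 1545993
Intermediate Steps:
N(Q, f) = -16 + Q + f (N(Q, f) = (Q + f) - 16 = -16 + Q + f)
(430 + N(X(x(-3, 6)), -4))² - 1*(-1377893) = (430 + (-16 + 0 - 4))² - 1*(-1377893) = (430 - 20)² + 1377893 = 410² + 1377893 = 168100 + 1377893 = 1545993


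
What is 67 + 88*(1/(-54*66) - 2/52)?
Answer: 66961/1053 ≈ 63.591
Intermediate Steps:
67 + 88*(1/(-54*66) - 2/52) = 67 + 88*(-1/54*1/66 - 2*1/52) = 67 + 88*(-1/3564 - 1/26) = 67 + 88*(-1795/46332) = 67 - 3590/1053 = 66961/1053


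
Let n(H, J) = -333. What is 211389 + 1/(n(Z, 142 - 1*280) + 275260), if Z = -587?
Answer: 58116543604/274927 ≈ 2.1139e+5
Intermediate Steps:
211389 + 1/(n(Z, 142 - 1*280) + 275260) = 211389 + 1/(-333 + 275260) = 211389 + 1/274927 = 58116543604/274927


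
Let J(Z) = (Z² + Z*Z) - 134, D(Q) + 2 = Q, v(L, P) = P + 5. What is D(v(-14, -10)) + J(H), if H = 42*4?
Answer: 56307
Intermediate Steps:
v(L, P) = 5 + P
D(Q) = -2 + Q
H = 168
J(Z) = -134 + 2*Z² (J(Z) = (Z² + Z²) - 134 = 2*Z² - 134 = -134 + 2*Z²)
D(v(-14, -10)) + J(H) = (-2 + (5 - 10)) + (-134 + 2*168²) = (-2 - 5) + (-134 + 2*28224) = -7 + (-134 + 56448) = -7 + 56314 = 56307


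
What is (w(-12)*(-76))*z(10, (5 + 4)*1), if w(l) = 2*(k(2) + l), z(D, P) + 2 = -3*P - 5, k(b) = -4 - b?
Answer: -93024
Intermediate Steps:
z(D, P) = -7 - 3*P (z(D, P) = -2 + (-3*P - 5) = -2 + (-5 - 3*P) = -7 - 3*P)
w(l) = -12 + 2*l (w(l) = 2*((-4 - 1*2) + l) = 2*((-4 - 2) + l) = 2*(-6 + l) = -12 + 2*l)
(w(-12)*(-76))*z(10, (5 + 4)*1) = ((-12 + 2*(-12))*(-76))*(-7 - 3*(5 + 4)) = ((-12 - 24)*(-76))*(-7 - 27) = (-36*(-76))*(-7 - 3*9) = 2736*(-7 - 27) = 2736*(-34) = -93024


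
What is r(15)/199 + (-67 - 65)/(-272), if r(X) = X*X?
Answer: 21867/13532 ≈ 1.6159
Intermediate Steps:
r(X) = X**2
r(15)/199 + (-67 - 65)/(-272) = 15**2/199 + (-67 - 65)/(-272) = 225*(1/199) - 132*(-1/272) = 225/199 + 33/68 = 21867/13532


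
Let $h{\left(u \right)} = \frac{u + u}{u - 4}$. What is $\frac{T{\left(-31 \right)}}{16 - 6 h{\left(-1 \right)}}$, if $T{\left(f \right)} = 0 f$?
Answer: $0$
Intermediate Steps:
$h{\left(u \right)} = \frac{2 u}{-4 + u}$
$T{\left(f \right)} = 0$
$\frac{T{\left(-31 \right)}}{16 - 6 h{\left(-1 \right)}} = \frac{0}{16 - 6 \cdot 2 \left(-1\right) \frac{1}{-4 - 1}} = \frac{0}{16 - 6 \cdot 2 \left(-1\right) \frac{1}{-5}} = \frac{0}{16 - 6 \cdot 2 \left(-1\right) \left(- \frac{1}{5}\right)} = \frac{0}{16 - \frac{12}{5}} = \frac{0}{\frac{68}{5}} = 0 \cdot \frac{5}{68} = 0$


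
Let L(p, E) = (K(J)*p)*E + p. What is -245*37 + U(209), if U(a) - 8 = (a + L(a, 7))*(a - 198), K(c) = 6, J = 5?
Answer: 92099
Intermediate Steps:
L(p, E) = p + 6*E*p (L(p, E) = (6*p)*E + p = 6*E*p + p = p + 6*E*p)
U(a) = 8 + 44*a*(-198 + a) (U(a) = 8 + (a + a*(1 + 6*7))*(a - 198) = 8 + (a + a*(1 + 42))*(-198 + a) = 8 + (a + a*43)*(-198 + a) = 8 + (a + 43*a)*(-198 + a) = 8 + (44*a)*(-198 + a) = 8 + 44*a*(-198 + a))
-245*37 + U(209) = -245*37 + (8 - 8712*209 + 44*209²) = -9065 + (8 - 1820808 + 44*43681) = -9065 + (8 - 1820808 + 1921964) = -9065 + 101164 = 92099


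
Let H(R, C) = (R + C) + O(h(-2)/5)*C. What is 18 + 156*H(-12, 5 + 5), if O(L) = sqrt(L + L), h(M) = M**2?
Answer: -294 + 624*sqrt(10) ≈ 1679.3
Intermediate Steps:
O(L) = sqrt(2)*sqrt(L) (O(L) = sqrt(2*L) = sqrt(2)*sqrt(L))
H(R, C) = C + R + 2*C*sqrt(10)/5 (H(R, C) = (R + C) + (sqrt(2)*sqrt((-2)**2/5))*C = (C + R) + (sqrt(2)*sqrt(4*(1/5)))*C = (C + R) + (sqrt(2)*sqrt(4/5))*C = (C + R) + (sqrt(2)*(2*sqrt(5)/5))*C = (C + R) + (2*sqrt(10)/5)*C = (C + R) + 2*C*sqrt(10)/5 = C + R + 2*C*sqrt(10)/5)
18 + 156*H(-12, 5 + 5) = 18 + 156*((5 + 5) - 12 + 2*(5 + 5)*sqrt(10)/5) = 18 + 156*(10 - 12 + (2/5)*10*sqrt(10)) = 18 + 156*(10 - 12 + 4*sqrt(10)) = 18 + 156*(-2 + 4*sqrt(10)) = 18 + (-312 + 624*sqrt(10)) = -294 + 624*sqrt(10)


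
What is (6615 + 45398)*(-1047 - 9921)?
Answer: -570478584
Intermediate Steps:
(6615 + 45398)*(-1047 - 9921) = 52013*(-10968) = -570478584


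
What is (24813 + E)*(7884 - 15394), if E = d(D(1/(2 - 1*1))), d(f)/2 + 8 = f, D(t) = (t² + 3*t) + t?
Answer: -186300570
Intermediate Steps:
D(t) = t² + 4*t
d(f) = -16 + 2*f
E = -6 (E = -16 + 2*((4 + 1/(2 - 1*1))/(2 - 1*1)) = -16 + 2*((4 + 1/(2 - 1))/(2 - 1)) = -16 + 2*((4 + 1/1)/1) = -16 + 2*(1*(4 + 1)) = -16 + 2*(1*5) = -16 + 2*5 = -16 + 10 = -6)
(24813 + E)*(7884 - 15394) = (24813 - 6)*(7884 - 15394) = 24807*(-7510) = -186300570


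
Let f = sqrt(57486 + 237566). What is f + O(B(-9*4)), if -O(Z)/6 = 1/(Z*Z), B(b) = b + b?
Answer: -1/864 + 2*sqrt(73763) ≈ 543.19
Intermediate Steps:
B(b) = 2*b
f = 2*sqrt(73763) (f = sqrt(295052) = 2*sqrt(73763) ≈ 543.19)
O(Z) = -6/Z**2
f + O(B(-9*4)) = 2*sqrt(73763) - 6/(2*(-9*4))**2 = 2*sqrt(73763) - 6/(2*(-36))**2 = 2*sqrt(73763) - 6/(-72)**2 = 2*sqrt(73763) - 6*1/5184 = 2*sqrt(73763) - 1/864 = -1/864 + 2*sqrt(73763)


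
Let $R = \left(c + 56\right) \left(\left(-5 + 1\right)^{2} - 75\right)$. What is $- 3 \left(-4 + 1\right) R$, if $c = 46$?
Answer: $-54162$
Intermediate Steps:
$R = -6018$ ($R = \left(46 + 56\right) \left(\left(-5 + 1\right)^{2} - 75\right) = 102 \left(\left(-4\right)^{2} - 75\right) = 102 \left(16 - 75\right) = 102 \left(-59\right) = -6018$)
$- 3 \left(-4 + 1\right) R = - 3 \left(-4 + 1\right) \left(-6018\right) = \left(-3\right) \left(-3\right) \left(-6018\right) = 9 \left(-6018\right) = -54162$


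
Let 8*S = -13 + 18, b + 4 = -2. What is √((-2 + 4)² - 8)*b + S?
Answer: 5/8 - 12*I ≈ 0.625 - 12.0*I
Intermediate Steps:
b = -6 (b = -4 - 2 = -6)
S = 5/8 (S = (-13 + 18)/8 = (⅛)*5 = 5/8 ≈ 0.62500)
√((-2 + 4)² - 8)*b + S = √((-2 + 4)² - 8)*(-6) + 5/8 = √(2² - 8)*(-6) + 5/8 = √(4 - 8)*(-6) + 5/8 = √(-4)*(-6) + 5/8 = (2*I)*(-6) + 5/8 = -12*I + 5/8 = 5/8 - 12*I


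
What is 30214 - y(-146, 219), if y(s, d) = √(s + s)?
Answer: 30214 - 2*I*√73 ≈ 30214.0 - 17.088*I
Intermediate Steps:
y(s, d) = √2*√s (y(s, d) = √(2*s) = √2*√s)
30214 - y(-146, 219) = 30214 - √2*√(-146) = 30214 - √2*I*√146 = 30214 - 2*I*√73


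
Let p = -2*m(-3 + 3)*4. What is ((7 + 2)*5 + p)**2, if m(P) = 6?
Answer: 9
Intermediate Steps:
p = -48 (p = -2*6*4 = -12*4 = -48)
((7 + 2)*5 + p)**2 = ((7 + 2)*5 - 48)**2 = (9*5 - 48)**2 = (45 - 48)**2 = (-3)**2 = 9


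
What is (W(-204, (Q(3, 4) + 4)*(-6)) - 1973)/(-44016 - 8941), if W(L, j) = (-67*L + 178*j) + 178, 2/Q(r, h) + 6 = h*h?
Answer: -36937/264785 ≈ -0.13950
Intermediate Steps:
Q(r, h) = 2/(-6 + h²) (Q(r, h) = 2/(-6 + h*h) = 2/(-6 + h²))
W(L, j) = 178 - 67*L + 178*j
(W(-204, (Q(3, 4) + 4)*(-6)) - 1973)/(-44016 - 8941) = ((178 - 67*(-204) + 178*((2/(-6 + 4²) + 4)*(-6))) - 1973)/(-44016 - 8941) = ((178 + 13668 + 178*((2/(-6 + 16) + 4)*(-6))) - 1973)/(-52957) = ((178 + 13668 + 178*((2/10 + 4)*(-6))) - 1973)*(-1/52957) = ((178 + 13668 + 178*((2*(⅒) + 4)*(-6))) - 1973)*(-1/52957) = ((178 + 13668 + 178*((⅕ + 4)*(-6))) - 1973)*(-1/52957) = ((178 + 13668 + 178*((21/5)*(-6))) - 1973)*(-1/52957) = ((178 + 13668 + 178*(-126/5)) - 1973)*(-1/52957) = ((178 + 13668 - 22428/5) - 1973)*(-1/52957) = (46802/5 - 1973)*(-1/52957) = (36937/5)*(-1/52957) = -36937/264785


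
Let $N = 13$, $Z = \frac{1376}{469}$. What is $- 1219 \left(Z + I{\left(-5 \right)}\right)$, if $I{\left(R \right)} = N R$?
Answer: $\frac{35483871}{469} \approx 75659.0$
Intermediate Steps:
$Z = \frac{1376}{469}$ ($Z = 1376 \cdot \frac{1}{469} = \frac{1376}{469} \approx 2.9339$)
$I{\left(R \right)} = 13 R$
$- 1219 \left(Z + I{\left(-5 \right)}\right) = - 1219 \left(\frac{1376}{469} + 13 \left(-5\right)\right) = - 1219 \left(\frac{1376}{469} - 65\right) = \left(-1219\right) \left(- \frac{29109}{469}\right) = \frac{35483871}{469}$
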